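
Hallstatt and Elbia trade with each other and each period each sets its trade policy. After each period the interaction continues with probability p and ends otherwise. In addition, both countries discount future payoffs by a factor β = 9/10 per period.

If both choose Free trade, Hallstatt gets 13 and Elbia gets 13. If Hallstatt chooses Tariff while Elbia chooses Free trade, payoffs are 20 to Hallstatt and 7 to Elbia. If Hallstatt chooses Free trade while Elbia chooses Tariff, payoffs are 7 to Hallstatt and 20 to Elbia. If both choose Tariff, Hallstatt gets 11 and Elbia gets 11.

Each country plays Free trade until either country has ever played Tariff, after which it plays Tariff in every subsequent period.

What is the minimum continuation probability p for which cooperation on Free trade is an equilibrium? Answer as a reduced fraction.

Expected continuation weight on next period's payoff is β·p = 9/10·p, which plays the role of the discount factor.
Cooperation requires 9/10·p ≥ (20−13)/(20−11) = 7/9, hence p ≥ 70/81.

70/81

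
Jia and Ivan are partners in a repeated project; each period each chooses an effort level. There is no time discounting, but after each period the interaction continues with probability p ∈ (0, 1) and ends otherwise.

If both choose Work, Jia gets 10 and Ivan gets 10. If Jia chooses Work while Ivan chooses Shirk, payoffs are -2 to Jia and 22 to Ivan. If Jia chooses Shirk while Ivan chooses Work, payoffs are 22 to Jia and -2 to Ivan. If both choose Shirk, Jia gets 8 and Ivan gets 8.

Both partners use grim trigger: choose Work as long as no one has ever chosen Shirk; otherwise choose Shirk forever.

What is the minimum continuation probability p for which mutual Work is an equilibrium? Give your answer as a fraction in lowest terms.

With no time discounting, the continuation probability p plays the role of the discount factor.
Grim-trigger IC: 10/(1−p) ≥ 22 + 8p/(1−p) ⇒ p ≥ (22−10)/(22−8) = 6/7.

6/7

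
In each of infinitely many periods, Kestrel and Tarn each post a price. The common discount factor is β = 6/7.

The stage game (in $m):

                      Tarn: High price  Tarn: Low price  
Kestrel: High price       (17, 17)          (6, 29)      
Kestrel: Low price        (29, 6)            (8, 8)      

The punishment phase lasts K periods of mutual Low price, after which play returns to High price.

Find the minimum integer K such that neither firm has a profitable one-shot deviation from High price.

IC: β(1−β^K)/(1−β) ≥ (29−17)/(17−8) = 4/3.
With β = 6/7: need 1 − β^K ≥ 4/3·(1−6/7)/(6/7), i.e. β^K ≤ 0.7778.
Since (6/7)^1 = 0.8571 and (6/7)^2 = 0.7347, the smallest such K is 2.

2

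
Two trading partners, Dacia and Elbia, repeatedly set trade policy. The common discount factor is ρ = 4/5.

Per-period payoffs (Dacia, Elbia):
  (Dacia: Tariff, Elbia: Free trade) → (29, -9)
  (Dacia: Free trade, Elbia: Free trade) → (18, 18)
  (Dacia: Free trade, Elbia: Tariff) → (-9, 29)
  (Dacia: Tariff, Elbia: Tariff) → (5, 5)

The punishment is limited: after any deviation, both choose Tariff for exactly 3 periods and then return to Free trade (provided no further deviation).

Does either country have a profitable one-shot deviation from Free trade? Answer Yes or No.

No

A one-shot deviation gives 29 now, then 5 for 3 periods, then back to 18.
Gain from deviating: (29−18) today; loss: (18−5) in each of the next 3 periods.
No-deviation condition: (18−5)(ρ+…+ρ^3) ≥ 29−18, i.e. ρ+…+ρ^3 ≥ 11/13.
At ρ = 4/5: ρ+…+ρ^3 = 1.9520 ≥ 0.8462.
So cooperation is sustainable.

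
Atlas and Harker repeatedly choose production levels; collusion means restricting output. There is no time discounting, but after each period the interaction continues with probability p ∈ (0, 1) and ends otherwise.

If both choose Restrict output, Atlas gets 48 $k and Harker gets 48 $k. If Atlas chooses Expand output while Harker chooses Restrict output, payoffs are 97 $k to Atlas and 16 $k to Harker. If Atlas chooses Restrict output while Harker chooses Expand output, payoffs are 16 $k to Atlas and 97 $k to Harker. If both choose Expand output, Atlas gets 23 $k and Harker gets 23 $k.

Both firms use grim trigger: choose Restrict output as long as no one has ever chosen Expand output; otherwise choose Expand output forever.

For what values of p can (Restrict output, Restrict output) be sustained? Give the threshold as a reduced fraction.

49/74

With no time discounting, the continuation probability p plays the role of the discount factor.
Grim-trigger IC: 48/(1−p) ≥ 97 + 23p/(1−p) ⇒ p ≥ (97−48)/(97−23) = 49/74.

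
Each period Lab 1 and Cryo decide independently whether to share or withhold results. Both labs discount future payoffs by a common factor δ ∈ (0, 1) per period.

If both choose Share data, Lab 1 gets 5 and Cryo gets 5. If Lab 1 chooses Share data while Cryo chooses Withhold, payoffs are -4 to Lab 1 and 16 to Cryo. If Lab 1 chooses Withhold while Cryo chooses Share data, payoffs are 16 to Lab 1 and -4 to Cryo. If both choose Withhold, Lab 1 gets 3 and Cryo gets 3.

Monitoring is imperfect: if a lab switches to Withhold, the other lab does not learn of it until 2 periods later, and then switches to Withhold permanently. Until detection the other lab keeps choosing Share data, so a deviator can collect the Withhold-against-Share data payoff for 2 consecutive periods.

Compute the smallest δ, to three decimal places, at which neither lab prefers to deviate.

0.920

The best deviation is to choose Withhold for all 2 undetected periods, earning 16 each, then 3 forever once detected.
Deviation value: 16(1−δ^2)/(1−δ) + 3δ^2/(1−δ); cooperation value: 5/(1−δ).
IC: 5 ≥ 16(1−δ^2) + 3δ^2 = 16 − 13δ^2.
So δ^2 ≥ 11/13, giving δ ≥ (11/13)^(1/2) ≈ 0.920.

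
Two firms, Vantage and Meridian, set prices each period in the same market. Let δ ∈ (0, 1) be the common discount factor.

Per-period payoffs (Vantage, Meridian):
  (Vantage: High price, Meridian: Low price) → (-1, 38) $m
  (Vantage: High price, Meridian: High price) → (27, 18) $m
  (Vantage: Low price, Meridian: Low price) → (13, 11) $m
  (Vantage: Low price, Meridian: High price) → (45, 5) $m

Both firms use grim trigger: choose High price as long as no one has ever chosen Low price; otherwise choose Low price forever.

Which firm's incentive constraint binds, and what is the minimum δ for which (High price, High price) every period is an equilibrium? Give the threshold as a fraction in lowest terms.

Vantage's threshold: (45−27)/(45−13) = 9/16.
Meridian's threshold: (38−18)/(38−11) = 20/27.
9/16 < 20/27, so Meridian binds and δ* = 20/27.

Meridian; δ ≥ 20/27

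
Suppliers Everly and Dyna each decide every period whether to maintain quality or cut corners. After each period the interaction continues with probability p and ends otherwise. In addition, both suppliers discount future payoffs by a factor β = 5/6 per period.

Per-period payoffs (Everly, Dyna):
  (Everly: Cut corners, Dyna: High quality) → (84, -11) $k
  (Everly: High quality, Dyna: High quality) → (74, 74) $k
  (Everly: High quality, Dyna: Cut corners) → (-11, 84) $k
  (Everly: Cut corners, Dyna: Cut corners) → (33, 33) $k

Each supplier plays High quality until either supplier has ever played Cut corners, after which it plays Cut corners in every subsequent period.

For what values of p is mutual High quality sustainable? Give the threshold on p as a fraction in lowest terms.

4/17

Expected continuation weight on next period's payoff is β·p = 5/6·p, which plays the role of the discount factor.
Cooperation requires 5/6·p ≥ (84−74)/(84−33) = 10/51, hence p ≥ 4/17.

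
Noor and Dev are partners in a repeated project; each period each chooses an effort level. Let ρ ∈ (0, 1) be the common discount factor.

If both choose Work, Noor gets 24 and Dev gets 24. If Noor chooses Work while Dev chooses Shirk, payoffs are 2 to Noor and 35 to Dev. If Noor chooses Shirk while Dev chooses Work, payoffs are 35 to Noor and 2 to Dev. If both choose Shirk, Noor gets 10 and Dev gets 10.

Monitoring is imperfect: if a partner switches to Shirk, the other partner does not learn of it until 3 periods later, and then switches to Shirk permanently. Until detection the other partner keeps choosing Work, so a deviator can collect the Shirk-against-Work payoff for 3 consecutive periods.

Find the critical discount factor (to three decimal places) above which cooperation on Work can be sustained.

A deviator earns 35 for 3 periods, then 10 forever; cooperating earns 24 forever. Multiplying the IC by (1−ρ):
24 ≥ 35(1−ρ^3) + 10ρ^3, so 25·ρ^3 ≥ 11 and ρ^3 ≥ 11/25.
ρ ≥ (11/25)^(1/3) ≈ 0.761.

0.761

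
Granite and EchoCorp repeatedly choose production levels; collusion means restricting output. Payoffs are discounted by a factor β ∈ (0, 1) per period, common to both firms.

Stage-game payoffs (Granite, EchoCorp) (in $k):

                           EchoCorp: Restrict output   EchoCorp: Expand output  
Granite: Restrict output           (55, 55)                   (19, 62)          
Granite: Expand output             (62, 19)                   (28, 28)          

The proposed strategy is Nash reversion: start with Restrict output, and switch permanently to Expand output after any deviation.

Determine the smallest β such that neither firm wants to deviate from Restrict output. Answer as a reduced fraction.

One-period gain from deviating is 62 − 55 = 7. The loss is 55 − 28 = 27 in every subsequent period, with present value 27·β/(1−β).
Deviation is unprofitable when 27·β/(1−β) ≥ 7, i.e. β/(1−β) ≥ 7/27.
Equivalently β ≥ 7/(7+27) = 7/34.

7/34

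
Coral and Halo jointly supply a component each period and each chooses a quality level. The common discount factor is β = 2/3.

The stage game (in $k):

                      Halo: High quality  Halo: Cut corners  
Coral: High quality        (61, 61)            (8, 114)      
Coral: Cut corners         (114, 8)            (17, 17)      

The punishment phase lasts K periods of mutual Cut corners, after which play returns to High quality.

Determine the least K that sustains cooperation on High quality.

No profitable deviation requires (61−17)(β+…+β^K) ≥ 114−61, i.e. β+…+β^K ≥ 53/44 ≈ 1.2045.
With β = 2/3, the partial sums are K=1: 0.6667, K=2: 1.1111, K=3: 1.4074.
K = 3 is the first length at which the sum reaches 1.2045.

3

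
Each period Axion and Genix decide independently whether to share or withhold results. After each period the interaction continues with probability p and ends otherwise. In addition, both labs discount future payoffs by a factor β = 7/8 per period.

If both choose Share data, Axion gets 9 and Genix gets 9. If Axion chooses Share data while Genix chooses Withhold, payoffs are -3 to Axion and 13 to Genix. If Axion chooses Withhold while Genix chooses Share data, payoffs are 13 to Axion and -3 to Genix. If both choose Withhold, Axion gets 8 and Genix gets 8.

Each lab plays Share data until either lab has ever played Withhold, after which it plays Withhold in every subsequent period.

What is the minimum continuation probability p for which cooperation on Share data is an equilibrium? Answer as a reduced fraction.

32/35

Expected continuation weight on next period's payoff is β·p = 7/8·p, which plays the role of the discount factor.
Cooperation requires 7/8·p ≥ (13−9)/(13−8) = 4/5, hence p ≥ 32/35.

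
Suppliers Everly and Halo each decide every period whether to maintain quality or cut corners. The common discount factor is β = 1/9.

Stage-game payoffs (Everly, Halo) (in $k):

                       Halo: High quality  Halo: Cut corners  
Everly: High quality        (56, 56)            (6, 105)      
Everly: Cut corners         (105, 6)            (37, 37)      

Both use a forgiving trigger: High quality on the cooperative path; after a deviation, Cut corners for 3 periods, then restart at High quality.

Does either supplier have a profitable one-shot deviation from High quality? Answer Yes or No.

IC: β+…+β^3 ≥ (105−56)/(56−37) = 49/19.
At β = 1/9: partial sum = 0.1248 < 2.5789. Cooperation not sustainable.

Yes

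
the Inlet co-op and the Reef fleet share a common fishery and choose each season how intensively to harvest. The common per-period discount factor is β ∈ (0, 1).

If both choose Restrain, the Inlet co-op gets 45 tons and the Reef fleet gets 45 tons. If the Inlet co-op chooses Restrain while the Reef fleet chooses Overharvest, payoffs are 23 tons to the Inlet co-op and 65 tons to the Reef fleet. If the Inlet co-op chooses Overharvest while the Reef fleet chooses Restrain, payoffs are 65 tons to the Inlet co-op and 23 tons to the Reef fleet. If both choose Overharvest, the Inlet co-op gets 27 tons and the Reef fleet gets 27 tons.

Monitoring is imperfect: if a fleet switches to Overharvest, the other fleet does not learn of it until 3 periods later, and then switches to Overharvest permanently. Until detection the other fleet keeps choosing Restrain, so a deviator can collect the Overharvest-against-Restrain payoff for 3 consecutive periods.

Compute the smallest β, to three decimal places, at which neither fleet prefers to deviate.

0.807

The best deviation is to choose Overharvest for all 3 undetected periods, earning 65 each, then 27 forever once detected.
Deviation value: 65(1−β^3)/(1−β) + 27β^3/(1−β); cooperation value: 45/(1−β).
IC: 45 ≥ 65(1−β^3) + 27β^3 = 65 − 38β^3.
So β^3 ≥ 20/38 = 10/19, giving β ≥ (10/19)^(1/3) ≈ 0.807.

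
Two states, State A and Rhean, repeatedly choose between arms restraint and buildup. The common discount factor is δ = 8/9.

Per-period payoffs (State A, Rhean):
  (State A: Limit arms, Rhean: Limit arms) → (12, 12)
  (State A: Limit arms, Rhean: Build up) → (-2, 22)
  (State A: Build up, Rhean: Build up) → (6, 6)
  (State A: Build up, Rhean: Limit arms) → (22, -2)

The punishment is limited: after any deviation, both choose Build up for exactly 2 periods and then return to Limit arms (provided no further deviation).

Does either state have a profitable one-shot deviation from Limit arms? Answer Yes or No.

No

Comparing payoff streams over the 3 periods until play realigns: cooperate → 12(1+δ+…+δ^2); deviate → 22 + 6(δ+…+δ^2).
Cooperation is sustained iff (12−6)(δ+…+δ^2) ≥ 22−12.
δ+…+δ^2 = 8/9·(1−(8/9)^2)/(1−8/9) = 1.6790, and (22−12)/(12−6) = 1.6667.
1.6790 ≥ 1.6667, so cooperation is sustainable.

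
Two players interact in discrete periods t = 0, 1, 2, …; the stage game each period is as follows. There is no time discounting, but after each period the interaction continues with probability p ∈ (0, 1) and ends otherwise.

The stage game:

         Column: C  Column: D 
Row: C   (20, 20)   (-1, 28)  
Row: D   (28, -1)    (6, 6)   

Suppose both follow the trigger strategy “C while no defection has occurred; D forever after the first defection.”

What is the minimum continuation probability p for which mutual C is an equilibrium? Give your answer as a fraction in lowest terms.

4/11

Expected cooperation value is 20 + p·20 + p²·20 + … = 20/(1−p); deviation gives 28 + p·6/(1−p).
20 ≥ 28(1−p) + 6p ⇒ 22p ≥ 8 ⇒ p ≥ 8/22 = 4/11.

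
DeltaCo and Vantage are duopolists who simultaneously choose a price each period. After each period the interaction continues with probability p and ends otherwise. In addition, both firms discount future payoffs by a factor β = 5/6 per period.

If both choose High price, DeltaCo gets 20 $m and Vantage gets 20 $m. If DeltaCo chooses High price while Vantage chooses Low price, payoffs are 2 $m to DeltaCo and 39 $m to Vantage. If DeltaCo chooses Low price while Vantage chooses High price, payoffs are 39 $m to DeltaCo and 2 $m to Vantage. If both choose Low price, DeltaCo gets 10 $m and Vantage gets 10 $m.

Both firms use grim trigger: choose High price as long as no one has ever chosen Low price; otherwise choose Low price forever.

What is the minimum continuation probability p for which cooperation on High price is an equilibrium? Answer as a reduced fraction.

114/145

With continuation probability p and discount β, the effective per-period discount factor is βp.
Grim-trigger IC: βp ≥ (39−20)/(39−10) = 19/29.
So p ≥ (19/29)/(5/6) = 114/145.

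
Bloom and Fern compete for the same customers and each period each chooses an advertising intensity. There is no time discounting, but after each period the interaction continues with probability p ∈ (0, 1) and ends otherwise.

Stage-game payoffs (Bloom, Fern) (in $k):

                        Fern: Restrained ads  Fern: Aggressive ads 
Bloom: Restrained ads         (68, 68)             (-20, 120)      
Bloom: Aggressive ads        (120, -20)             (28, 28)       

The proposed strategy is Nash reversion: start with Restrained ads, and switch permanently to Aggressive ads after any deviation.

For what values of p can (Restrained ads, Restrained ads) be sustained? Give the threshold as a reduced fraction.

Expected cooperation value is 68 + p·68 + p²·68 + … = 68/(1−p); deviation gives 120 + p·28/(1−p).
68 ≥ 120(1−p) + 28p ⇒ 92p ≥ 52 ⇒ p ≥ 52/92 = 13/23.

13/23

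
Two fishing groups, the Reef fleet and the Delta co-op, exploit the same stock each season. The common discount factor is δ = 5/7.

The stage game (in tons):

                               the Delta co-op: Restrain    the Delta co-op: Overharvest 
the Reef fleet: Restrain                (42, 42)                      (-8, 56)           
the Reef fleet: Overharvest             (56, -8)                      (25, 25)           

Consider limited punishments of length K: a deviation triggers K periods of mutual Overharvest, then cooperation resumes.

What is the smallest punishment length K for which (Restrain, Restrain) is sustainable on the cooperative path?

No profitable deviation requires (42−25)(δ+…+δ^K) ≥ 56−42, i.e. δ+…+δ^K ≥ 14/17 ≈ 0.8235.
With δ = 5/7, the partial sums are K=1: 0.7143, K=2: 1.2245.
K = 2 is the first length at which the sum reaches 0.8235.

2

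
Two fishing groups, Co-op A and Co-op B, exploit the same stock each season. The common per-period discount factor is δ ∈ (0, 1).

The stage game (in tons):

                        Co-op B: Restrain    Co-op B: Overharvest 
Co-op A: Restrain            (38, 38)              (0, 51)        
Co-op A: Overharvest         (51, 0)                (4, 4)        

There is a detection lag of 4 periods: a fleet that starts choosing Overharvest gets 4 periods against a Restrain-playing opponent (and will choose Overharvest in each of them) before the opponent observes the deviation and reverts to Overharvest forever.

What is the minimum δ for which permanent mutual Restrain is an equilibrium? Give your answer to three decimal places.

0.725

Deviating for the 4 undetected periods gains 51−38 = 13 per period over cooperation, then loses 38−4 = 34 per period forever once punishment starts.
Gain: 13(1 + δ + … + δ^3); loss: 34·δ^4/(1−δ).
No profitable deviation ⇔ 13(1−δ^4) ≤ 34·δ^4, i.e. δ^4 ≥ 13/(13+34) = 13/47.
Hence δ ≥ (13/47)^(1/4) ≈ 0.725.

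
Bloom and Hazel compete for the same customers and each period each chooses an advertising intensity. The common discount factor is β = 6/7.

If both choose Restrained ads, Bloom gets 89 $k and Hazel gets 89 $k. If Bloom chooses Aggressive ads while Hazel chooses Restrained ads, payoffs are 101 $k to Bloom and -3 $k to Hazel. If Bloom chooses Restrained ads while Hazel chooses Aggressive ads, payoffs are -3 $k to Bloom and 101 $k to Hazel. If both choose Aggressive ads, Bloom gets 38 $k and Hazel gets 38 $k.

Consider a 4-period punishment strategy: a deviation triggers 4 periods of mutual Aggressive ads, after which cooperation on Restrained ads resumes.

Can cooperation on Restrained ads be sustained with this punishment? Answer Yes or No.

Yes

Comparing payoff streams over the 5 periods until play realigns: cooperate → 89(1+β+…+β^4); deviate → 101 + 38(β+…+β^4).
Cooperation is sustained iff (89−38)(β+…+β^4) ≥ 101−89.
β+…+β^4 = 6/7·(1−(6/7)^4)/(1−6/7) = 2.7613, and (101−89)/(89−38) = 0.2353.
2.7613 ≥ 0.2353, so cooperation is sustainable.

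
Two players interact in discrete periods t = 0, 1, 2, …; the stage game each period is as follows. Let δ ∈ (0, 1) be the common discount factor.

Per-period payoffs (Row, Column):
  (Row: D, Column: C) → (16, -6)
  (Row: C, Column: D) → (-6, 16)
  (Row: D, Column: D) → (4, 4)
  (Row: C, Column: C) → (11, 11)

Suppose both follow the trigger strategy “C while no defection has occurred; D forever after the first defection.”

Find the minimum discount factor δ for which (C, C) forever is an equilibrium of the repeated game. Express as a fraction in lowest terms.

One-period gain from deviating is 16 − 11 = 5. The loss is 11 − 4 = 7 in every subsequent period, with present value 7·δ/(1−δ).
Deviation is unprofitable when 7·δ/(1−δ) ≥ 5, i.e. δ/(1−δ) ≥ 5/7.
Equivalently δ ≥ 5/(5+7) = 5/12.

5/12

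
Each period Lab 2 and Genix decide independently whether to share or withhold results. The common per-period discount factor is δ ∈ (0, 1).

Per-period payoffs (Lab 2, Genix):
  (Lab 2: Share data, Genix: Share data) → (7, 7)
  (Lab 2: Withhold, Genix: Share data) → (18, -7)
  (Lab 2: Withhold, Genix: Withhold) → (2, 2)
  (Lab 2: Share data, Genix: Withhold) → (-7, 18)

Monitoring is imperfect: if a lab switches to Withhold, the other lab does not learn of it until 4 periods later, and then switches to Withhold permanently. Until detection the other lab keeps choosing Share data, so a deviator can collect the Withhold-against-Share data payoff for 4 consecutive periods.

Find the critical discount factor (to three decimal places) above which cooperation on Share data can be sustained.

0.911

A deviator earns 18 for 4 periods, then 2 forever; cooperating earns 7 forever. Multiplying the IC by (1−δ):
7 ≥ 18(1−δ^4) + 2δ^4, so 16·δ^4 ≥ 11 and δ^4 ≥ 11/16.
δ ≥ (11/16)^(1/4) ≈ 0.911.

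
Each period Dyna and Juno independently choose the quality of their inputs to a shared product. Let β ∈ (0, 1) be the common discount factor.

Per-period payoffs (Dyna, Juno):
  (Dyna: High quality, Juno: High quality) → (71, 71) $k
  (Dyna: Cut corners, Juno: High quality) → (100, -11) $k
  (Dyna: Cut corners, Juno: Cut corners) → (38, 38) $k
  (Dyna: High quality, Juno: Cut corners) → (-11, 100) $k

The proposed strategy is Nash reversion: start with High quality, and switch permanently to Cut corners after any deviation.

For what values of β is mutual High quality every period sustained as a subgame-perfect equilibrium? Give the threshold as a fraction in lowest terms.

Cooperation forever yields 71 each period: 71/(1−β).
Deviating yields 100 once, then 38 forever: 100 + 38β/(1−β).
No profitable deviation requires 71/(1−β) ≥ 100 + 38β/(1−β).
Multiplying by (1−β): 71 ≥ 100(1−β) + 38β = 100 − 62β.
So 62β ≥ 29, i.e. β ≥ 29/62.

29/62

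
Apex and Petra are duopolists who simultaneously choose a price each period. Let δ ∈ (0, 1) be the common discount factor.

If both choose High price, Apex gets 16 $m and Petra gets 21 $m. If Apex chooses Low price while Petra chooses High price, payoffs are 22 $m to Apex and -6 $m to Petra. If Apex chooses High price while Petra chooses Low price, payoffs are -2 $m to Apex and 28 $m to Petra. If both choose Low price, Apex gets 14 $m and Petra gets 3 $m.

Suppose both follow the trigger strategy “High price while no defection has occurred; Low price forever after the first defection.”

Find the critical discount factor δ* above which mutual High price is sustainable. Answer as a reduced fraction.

3/4

Apex's threshold: (22−16)/(22−14) = 3/4.
Petra's threshold: (28−21)/(28−3) = 7/25.
3/4 > 7/25, so Apex binds and δ* = 3/4.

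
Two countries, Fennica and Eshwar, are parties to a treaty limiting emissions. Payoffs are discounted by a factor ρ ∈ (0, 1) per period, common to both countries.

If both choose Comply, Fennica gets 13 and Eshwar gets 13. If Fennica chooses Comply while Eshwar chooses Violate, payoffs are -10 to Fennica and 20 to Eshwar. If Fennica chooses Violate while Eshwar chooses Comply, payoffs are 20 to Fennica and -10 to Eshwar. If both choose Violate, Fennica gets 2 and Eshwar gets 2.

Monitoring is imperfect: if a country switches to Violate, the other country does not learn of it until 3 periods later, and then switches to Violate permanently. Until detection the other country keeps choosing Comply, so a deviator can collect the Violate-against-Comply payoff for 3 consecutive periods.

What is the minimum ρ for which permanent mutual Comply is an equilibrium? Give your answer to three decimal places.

0.730

The best deviation is to choose Violate for all 3 undetected periods, earning 20 each, then 2 forever once detected.
Deviation value: 20(1−ρ^3)/(1−ρ) + 2ρ^3/(1−ρ); cooperation value: 13/(1−ρ).
IC: 13 ≥ 20(1−ρ^3) + 2ρ^3 = 20 − 18ρ^3.
So ρ^3 ≥ 7/18, giving ρ ≥ (7/18)^(1/3) ≈ 0.730.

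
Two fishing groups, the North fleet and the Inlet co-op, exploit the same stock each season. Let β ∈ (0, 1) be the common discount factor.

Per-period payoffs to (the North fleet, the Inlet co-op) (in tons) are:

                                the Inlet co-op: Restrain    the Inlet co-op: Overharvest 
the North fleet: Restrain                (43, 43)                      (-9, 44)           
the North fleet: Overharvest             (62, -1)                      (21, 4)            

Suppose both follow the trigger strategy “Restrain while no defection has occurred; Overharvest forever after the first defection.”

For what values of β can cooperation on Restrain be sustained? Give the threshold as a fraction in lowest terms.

19/41

the North fleet: cooperation gives 43 each period; deviation gives 62 once then 21 forever.
  43/(1−β) ≥ 62 + 21β/(1−β) ⇒ β ≥ 19/41.
the Inlet co-op: cooperation gives 43 each period; deviation gives 44 once then 4 forever.
  β ≥ 1/40.
Both must hold, so the binding constraint is the North fleet's: β ≥ 19/41.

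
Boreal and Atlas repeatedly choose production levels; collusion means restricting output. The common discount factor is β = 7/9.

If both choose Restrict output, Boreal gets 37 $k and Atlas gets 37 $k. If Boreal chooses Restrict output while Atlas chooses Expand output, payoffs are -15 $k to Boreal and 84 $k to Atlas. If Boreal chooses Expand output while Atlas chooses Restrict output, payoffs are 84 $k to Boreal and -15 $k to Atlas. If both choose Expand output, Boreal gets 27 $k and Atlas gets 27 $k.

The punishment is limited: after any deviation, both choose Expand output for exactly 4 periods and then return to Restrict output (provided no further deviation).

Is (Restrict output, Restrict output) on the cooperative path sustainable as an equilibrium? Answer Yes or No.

IC: β+…+β^4 ≥ (84−37)/(37−27) = 47/10.
At β = 7/9: partial sum = 2.2192 < 4.7000. Cooperation not sustainable.

No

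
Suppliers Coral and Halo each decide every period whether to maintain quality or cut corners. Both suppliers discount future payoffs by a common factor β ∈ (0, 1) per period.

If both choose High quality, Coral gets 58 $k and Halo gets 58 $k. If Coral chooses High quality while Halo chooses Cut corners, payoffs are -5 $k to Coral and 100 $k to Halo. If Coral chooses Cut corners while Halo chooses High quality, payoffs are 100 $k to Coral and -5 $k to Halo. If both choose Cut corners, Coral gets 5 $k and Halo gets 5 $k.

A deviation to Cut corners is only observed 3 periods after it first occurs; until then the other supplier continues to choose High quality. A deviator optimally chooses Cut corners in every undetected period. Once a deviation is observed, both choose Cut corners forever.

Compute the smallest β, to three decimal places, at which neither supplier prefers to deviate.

The best deviation is to choose Cut corners for all 3 undetected periods, earning 100 each, then 5 forever once detected.
Deviation value: 100(1−β^3)/(1−β) + 5β^3/(1−β); cooperation value: 58/(1−β).
IC: 58 ≥ 100(1−β^3) + 5β^3 = 100 − 95β^3.
So β^3 ≥ 42/95, giving β ≥ (42/95)^(1/3) ≈ 0.762.

0.762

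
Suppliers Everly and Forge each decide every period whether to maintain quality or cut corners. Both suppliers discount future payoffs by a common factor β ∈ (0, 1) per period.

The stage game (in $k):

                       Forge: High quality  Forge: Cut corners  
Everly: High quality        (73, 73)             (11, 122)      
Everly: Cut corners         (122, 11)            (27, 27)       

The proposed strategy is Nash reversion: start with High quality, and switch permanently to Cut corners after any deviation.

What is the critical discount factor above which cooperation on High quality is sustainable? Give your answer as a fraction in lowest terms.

Cooperation forever yields 73 each period: 73/(1−β).
Deviating yields 122 once, then 27 forever: 122 + 27β/(1−β).
No profitable deviation requires 73/(1−β) ≥ 122 + 27β/(1−β).
Multiplying by (1−β): 73 ≥ 122(1−β) + 27β = 122 − 95β.
So 95β ≥ 49, i.e. β ≥ 49/95.

49/95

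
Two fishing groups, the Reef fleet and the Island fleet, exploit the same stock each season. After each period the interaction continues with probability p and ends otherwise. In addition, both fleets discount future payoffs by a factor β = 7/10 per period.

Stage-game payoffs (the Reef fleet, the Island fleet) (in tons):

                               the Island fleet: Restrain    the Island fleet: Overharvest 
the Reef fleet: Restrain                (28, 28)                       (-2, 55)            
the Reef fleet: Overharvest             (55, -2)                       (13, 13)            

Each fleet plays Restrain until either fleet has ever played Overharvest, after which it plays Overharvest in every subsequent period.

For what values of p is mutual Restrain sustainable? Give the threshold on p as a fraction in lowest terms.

45/49

Expected continuation weight on next period's payoff is β·p = 7/10·p, which plays the role of the discount factor.
Cooperation requires 7/10·p ≥ (55−28)/(55−13) = 9/14, hence p ≥ 45/49.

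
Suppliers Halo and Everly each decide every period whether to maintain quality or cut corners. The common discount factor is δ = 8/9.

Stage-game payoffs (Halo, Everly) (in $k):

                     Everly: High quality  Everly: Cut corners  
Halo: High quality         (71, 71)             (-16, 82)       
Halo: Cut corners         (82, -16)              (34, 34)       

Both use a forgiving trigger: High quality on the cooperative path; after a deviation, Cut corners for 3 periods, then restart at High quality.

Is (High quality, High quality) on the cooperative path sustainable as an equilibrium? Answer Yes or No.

Comparing payoff streams over the 4 periods until play realigns: cooperate → 71(1+δ+…+δ^3); deviate → 82 + 34(δ+…+δ^3).
Cooperation is sustained iff (71−34)(δ+…+δ^3) ≥ 82−71.
δ+…+δ^3 = 8/9·(1−(8/9)^3)/(1−8/9) = 2.3813, and (82−71)/(71−34) = 0.2973.
2.3813 ≥ 0.2973, so cooperation is sustainable.

Yes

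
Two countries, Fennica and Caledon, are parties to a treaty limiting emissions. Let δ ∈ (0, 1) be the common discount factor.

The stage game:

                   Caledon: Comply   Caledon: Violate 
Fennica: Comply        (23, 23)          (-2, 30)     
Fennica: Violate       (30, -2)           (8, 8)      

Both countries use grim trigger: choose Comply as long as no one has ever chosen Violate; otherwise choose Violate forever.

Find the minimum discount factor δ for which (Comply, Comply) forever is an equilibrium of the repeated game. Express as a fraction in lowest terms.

23/(1−δ) ≥ 30 + 8δ/(1−δ)
23 ≥ 30 − 22δ
δ ≥ 7/22.

7/22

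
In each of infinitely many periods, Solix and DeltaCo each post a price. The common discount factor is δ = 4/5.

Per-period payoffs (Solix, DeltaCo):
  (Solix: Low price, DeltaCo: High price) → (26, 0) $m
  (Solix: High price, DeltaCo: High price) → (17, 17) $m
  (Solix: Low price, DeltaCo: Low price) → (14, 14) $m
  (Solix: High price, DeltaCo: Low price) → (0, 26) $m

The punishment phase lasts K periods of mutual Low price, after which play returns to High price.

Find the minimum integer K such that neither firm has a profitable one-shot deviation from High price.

No profitable deviation requires (17−14)(δ+…+δ^K) ≥ 26−17, i.e. δ+…+δ^K ≥ 3 ≈ 3.0000.
With δ = 4/5, the partial sums are K=1: 0.8000, K=2: 1.4400, …, K=5: 2.6893, K=6: 2.9514, K=7: 3.1611.
K = 7 is the first length at which the sum reaches 3.0000.

7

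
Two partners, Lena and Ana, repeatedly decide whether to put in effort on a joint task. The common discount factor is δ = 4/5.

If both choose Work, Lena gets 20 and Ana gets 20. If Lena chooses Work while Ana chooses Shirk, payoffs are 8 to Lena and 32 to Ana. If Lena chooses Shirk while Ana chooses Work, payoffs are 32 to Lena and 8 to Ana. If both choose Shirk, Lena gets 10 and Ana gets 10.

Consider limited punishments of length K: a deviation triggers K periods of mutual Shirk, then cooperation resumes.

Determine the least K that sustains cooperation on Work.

IC: δ(1−δ^K)/(1−δ) ≥ (32−20)/(20−10) = 6/5.
With δ = 4/5: need 1 − δ^K ≥ 6/5·(1−4/5)/(4/5), i.e. δ^K ≤ 0.7000.
Since (4/5)^1 = 0.8000 and (4/5)^2 = 0.6400, the smallest such K is 2.

2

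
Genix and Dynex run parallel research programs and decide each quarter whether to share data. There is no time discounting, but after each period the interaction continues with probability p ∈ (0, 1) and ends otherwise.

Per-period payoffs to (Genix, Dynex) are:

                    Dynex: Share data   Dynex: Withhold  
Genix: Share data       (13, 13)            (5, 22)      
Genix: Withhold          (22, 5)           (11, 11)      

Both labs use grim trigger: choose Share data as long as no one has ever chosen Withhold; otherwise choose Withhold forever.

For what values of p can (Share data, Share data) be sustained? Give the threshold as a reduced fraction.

9/11

With no time discounting, the continuation probability p plays the role of the discount factor.
Grim-trigger IC: 13/(1−p) ≥ 22 + 11p/(1−p) ⇒ p ≥ (22−13)/(22−11) = 9/11.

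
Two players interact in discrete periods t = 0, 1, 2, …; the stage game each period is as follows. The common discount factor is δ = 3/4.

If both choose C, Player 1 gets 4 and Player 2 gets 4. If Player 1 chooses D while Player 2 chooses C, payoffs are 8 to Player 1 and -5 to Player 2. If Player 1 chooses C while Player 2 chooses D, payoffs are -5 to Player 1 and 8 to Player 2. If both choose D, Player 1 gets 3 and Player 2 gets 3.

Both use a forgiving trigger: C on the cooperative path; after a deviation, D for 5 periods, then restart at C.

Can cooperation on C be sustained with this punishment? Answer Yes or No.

Comparing payoff streams over the 6 periods until play realigns: cooperate → 4(1+δ+…+δ^5); deviate → 8 + 3(δ+…+δ^5).
Cooperation is sustained iff (4−3)(δ+…+δ^5) ≥ 8−4.
δ+…+δ^5 = 3/4·(1−(3/4)^5)/(1−3/4) = 2.2881, and (8−4)/(4−3) = 4.0000.
2.2881 < 4.0000, so cooperation is not sustainable.

No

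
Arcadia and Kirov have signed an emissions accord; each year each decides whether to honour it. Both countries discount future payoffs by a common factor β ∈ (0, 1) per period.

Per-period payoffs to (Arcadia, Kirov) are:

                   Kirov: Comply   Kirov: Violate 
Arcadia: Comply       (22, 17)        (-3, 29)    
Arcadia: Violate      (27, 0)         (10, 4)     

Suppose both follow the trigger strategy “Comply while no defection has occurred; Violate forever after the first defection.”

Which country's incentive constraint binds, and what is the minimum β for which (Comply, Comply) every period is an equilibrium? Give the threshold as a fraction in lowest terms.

Kirov; β ≥ 12/25

Arcadia: cooperation gives 22 each period; deviation gives 27 once then 10 forever.
  22/(1−β) ≥ 27 + 10β/(1−β) ⇒ β ≥ 5/17.
Kirov: cooperation gives 17 each period; deviation gives 29 once then 4 forever.
  β ≥ 12/25.
Both must hold, so the binding constraint is Kirov's: β ≥ 12/25.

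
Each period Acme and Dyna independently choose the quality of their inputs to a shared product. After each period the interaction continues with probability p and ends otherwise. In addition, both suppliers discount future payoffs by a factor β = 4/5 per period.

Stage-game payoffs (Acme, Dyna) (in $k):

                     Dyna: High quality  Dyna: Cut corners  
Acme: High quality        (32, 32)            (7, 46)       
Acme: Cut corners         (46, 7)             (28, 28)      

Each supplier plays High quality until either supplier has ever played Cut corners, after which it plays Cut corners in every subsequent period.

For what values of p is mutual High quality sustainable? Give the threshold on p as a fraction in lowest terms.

With continuation probability p and discount β, the effective per-period discount factor is βp.
Grim-trigger IC: βp ≥ (46−32)/(46−28) = 7/9.
So p ≥ (7/9)/(4/5) = 35/36.

35/36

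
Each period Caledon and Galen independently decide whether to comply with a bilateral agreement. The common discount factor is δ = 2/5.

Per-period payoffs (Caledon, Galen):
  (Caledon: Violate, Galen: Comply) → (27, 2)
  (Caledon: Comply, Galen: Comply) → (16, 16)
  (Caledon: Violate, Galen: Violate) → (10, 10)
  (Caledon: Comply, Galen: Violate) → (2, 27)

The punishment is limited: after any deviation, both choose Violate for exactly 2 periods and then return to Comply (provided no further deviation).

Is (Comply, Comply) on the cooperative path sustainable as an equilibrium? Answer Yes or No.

Comparing payoff streams over the 3 periods until play realigns: cooperate → 16(1+δ+…+δ^2); deviate → 27 + 10(δ+…+δ^2).
Cooperation is sustained iff (16−10)(δ+…+δ^2) ≥ 27−16.
δ+…+δ^2 = 2/5·(1−(2/5)^2)/(1−2/5) = 0.5600, and (27−16)/(16−10) = 1.8333.
0.5600 < 1.8333, so cooperation is not sustainable.

No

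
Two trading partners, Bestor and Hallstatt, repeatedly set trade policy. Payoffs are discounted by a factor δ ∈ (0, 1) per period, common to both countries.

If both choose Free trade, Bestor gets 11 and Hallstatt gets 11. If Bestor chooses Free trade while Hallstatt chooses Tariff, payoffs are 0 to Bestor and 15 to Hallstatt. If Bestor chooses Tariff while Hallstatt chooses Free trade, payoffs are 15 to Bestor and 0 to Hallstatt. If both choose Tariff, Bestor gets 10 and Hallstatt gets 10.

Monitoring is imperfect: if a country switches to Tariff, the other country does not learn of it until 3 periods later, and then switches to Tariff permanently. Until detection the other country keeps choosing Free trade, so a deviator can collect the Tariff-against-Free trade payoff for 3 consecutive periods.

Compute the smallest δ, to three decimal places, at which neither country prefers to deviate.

A deviator earns 15 for 3 periods, then 10 forever; cooperating earns 11 forever. Multiplying the IC by (1−δ):
11 ≥ 15(1−δ^3) + 10δ^3, so 5·δ^3 ≥ 4 and δ^3 ≥ 4/5.
δ ≥ (4/5)^(1/3) ≈ 0.928.

0.928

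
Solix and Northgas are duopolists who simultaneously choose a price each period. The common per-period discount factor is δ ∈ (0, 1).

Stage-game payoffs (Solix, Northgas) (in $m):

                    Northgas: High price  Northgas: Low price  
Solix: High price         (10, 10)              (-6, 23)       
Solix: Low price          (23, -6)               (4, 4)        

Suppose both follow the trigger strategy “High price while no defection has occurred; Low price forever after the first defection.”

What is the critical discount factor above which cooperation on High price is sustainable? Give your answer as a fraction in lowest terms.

13/19

Under grim trigger the critical discount factor is (T−C)/(T−P) with T = 23, C = 10, P = 4.
δ* = (23−10)/(23−4) = 13/19.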